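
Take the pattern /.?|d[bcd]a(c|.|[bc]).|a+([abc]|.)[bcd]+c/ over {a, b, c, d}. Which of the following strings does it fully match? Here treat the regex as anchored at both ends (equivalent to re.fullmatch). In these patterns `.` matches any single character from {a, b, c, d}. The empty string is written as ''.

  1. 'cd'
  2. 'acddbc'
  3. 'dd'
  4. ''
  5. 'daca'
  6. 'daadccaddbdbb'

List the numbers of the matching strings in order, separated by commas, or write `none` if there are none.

2, 4

1 → no match
2 → match
3 → no match
4 → match
5 → no match
6 → no match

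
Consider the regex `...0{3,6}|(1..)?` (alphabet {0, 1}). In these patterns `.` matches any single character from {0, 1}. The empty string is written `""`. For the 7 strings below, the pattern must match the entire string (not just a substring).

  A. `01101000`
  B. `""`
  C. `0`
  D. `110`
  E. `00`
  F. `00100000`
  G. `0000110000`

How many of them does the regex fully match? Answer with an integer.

3

A. `01101000` → no match
B. `""` → match
C. `0` → no match
D. `110` → match
E. `00` → no match
F. `00100000` → match
G. `0000110000` → no match
Total matched: 3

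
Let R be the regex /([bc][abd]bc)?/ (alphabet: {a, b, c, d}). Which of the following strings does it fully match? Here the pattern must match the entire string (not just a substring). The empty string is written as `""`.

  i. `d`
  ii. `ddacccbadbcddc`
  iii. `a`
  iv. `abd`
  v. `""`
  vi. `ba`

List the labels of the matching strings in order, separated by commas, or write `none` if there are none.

v

i. `d` → no match
ii → no match
iii. `a` → no match
iv. `abd` → no match
v. `""` → match
vi. `ba` → no match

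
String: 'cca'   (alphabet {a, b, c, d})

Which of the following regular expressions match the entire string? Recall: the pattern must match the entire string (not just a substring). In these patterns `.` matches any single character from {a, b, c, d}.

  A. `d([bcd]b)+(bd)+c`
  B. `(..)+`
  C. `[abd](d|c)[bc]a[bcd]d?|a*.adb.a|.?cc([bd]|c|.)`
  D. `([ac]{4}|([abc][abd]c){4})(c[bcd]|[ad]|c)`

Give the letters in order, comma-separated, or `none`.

C

A → no match — must start with 'd'
B → no match
C → match
D → no match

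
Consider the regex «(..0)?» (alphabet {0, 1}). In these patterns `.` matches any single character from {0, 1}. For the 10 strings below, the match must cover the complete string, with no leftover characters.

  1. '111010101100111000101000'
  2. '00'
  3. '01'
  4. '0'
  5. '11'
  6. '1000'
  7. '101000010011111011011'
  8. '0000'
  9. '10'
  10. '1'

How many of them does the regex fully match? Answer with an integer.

1 → no match
2 → no match
3 → no match
4 → no match
5 → no match
6 → no match
7 → no match
8 → no match
9 → no match
10 → no match
Total matched: 0

0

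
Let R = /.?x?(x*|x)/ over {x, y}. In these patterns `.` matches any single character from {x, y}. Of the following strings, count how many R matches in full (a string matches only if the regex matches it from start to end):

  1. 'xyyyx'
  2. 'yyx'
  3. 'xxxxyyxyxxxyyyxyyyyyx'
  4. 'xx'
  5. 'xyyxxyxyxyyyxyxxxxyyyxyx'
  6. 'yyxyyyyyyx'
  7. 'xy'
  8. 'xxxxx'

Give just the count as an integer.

1 → no match
2 → no match
3 → no match
4 → match
5 → no match
6 → no match
7 → no match
8 → match
Total matched: 2

2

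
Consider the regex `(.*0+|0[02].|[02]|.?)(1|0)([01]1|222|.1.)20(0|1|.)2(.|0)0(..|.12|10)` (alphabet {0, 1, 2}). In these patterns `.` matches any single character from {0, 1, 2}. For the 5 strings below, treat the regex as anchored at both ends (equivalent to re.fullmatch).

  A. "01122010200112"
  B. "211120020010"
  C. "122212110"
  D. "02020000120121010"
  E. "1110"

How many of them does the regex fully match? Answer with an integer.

A → no match
B. "211120020010" → match
C. "122212110" → no match
D → match
E. "1110" → no match
Total matched: 2

2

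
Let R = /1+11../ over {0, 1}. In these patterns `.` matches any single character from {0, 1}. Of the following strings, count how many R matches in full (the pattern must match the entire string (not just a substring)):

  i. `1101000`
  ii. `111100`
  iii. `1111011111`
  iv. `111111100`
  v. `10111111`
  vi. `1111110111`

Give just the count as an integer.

2

i → no match
ii → match
iii → no match
iv → match
v → no match
vi → no match
Total matched: 2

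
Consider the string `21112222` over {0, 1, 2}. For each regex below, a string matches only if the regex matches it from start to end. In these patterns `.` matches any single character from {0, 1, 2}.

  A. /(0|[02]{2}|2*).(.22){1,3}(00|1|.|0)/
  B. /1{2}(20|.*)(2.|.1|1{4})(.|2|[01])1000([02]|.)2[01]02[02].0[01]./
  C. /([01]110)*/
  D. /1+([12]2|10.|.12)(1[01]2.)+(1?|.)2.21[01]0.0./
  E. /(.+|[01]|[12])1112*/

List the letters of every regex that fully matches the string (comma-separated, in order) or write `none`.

E

A → no match
B → no match — must start with `1`
C → no match
D → no match — must start with `1`
E → match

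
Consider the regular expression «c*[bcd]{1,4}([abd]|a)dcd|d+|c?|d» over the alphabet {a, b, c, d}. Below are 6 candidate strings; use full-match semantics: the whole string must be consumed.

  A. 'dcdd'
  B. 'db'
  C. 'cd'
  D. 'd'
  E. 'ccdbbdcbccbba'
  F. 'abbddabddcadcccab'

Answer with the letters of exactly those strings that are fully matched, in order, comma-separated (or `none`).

D

A. 'dcdd' → no match
B. 'db' → no match
C. 'cd' → no match
D. 'd' → match
E → no match
F → no match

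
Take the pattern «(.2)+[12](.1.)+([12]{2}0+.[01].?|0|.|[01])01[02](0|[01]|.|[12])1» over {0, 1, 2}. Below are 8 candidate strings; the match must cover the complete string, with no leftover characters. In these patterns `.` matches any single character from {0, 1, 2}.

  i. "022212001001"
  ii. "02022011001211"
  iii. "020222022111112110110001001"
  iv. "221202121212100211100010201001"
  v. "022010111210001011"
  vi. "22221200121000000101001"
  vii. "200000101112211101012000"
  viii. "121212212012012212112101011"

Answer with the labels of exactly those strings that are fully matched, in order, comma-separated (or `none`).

i, ii, iii, v, viii

i → match
ii → match
iii → match
iv → no match
v → match
vi → no match
vii → no match — must end with "1"
viii → match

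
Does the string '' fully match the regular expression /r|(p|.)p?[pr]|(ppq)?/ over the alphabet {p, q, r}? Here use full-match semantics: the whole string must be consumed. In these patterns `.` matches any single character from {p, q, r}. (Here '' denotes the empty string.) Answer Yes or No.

Yes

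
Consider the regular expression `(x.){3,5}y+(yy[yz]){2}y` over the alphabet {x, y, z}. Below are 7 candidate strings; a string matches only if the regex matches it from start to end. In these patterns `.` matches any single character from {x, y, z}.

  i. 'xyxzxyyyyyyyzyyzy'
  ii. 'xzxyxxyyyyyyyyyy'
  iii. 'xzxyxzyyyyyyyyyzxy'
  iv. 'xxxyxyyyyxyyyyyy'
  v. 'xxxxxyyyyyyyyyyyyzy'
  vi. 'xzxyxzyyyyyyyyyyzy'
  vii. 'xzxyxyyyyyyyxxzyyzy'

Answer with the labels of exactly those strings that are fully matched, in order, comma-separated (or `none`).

i → match
ii → match
iii → no match
iv → no match
v → match
vi → match
vii → no match

i, ii, v, vi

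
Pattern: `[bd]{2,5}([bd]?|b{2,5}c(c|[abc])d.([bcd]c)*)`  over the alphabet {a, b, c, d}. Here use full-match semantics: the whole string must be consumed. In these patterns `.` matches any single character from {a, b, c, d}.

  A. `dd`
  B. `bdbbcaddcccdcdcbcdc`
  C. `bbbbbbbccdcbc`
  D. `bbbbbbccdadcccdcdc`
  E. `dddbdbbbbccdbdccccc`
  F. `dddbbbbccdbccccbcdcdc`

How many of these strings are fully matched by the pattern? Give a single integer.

A → match
B → no match
C → match
D → match
E → match
F → match
Total matched: 5

5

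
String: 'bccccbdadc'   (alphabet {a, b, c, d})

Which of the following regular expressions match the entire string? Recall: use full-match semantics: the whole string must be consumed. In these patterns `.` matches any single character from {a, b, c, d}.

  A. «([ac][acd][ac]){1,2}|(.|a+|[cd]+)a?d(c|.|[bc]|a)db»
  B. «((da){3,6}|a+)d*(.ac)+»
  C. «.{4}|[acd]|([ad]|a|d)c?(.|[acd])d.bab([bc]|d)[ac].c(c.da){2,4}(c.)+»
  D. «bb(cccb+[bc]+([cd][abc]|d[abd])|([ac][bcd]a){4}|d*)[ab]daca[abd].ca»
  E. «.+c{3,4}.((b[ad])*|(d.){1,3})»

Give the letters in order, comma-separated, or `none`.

A → no match
B → no match — must end with 'ac'
C → no match
D → no match — must start with 'bb'
E → match

E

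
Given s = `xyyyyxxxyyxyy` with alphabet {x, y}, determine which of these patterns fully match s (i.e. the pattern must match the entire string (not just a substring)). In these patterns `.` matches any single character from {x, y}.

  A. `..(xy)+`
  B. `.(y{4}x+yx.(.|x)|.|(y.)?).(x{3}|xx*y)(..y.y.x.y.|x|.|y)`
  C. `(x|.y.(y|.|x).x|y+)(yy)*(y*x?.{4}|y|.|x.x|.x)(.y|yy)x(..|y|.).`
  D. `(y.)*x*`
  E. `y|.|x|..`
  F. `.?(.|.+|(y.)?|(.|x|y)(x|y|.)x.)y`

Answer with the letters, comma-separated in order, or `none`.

C, F

A → no match — must end with `xy`
B → no match
C → match
D → no match
E → no match
F → match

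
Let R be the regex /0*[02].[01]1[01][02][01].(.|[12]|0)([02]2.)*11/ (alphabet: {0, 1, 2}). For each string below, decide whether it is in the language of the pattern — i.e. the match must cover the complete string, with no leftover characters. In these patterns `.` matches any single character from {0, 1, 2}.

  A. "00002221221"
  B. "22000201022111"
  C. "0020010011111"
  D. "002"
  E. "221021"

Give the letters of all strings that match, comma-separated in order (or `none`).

C

A → no match — must end with "11"
B → no match
C → match
D → no match — must end with "11"
E → no match — must end with "11"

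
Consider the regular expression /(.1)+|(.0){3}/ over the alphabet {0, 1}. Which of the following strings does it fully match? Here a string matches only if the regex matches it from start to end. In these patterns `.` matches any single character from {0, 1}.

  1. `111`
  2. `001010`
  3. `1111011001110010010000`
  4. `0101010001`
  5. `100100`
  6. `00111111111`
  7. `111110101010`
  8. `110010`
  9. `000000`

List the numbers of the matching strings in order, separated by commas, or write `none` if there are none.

2, 9

1 → no match
2 → match
3 → no match
4 → no match
5 → no match
6 → no match
7 → no match
8 → no match
9 → match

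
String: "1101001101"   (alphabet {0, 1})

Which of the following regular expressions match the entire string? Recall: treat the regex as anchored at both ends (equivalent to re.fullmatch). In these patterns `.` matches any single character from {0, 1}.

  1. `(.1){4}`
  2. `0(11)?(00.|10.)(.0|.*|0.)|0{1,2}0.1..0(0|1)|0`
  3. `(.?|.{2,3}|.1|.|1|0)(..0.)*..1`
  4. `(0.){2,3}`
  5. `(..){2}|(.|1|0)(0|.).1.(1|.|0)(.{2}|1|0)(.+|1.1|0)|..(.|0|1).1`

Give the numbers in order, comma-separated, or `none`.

1 → no match
2 → no match — must start with "0"
3 → match
4 → no match — must start with "0"
5 → match

3, 5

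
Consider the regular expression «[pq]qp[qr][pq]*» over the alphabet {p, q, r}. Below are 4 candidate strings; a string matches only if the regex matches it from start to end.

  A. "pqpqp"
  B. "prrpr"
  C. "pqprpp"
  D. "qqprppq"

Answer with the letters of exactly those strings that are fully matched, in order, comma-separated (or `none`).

A, C, D

A → match
B → no match
C → match
D → match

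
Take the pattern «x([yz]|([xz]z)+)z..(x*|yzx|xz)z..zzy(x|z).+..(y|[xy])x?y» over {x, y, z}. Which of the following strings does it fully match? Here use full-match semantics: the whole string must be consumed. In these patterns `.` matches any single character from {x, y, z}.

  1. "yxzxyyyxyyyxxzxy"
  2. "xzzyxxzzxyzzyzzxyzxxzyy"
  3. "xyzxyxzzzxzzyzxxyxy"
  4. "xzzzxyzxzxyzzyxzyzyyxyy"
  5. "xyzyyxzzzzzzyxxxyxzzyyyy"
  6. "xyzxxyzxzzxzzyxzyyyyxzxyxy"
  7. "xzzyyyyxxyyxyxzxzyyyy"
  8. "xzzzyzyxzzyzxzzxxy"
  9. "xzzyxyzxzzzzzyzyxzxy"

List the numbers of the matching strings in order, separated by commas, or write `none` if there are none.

2, 3, 4, 5, 6, 8, 9

1 → no match — must start with "x"
2 → match
3 → match
4 → match
5 → match
6 → match
7 → no match
8 → match
9 → match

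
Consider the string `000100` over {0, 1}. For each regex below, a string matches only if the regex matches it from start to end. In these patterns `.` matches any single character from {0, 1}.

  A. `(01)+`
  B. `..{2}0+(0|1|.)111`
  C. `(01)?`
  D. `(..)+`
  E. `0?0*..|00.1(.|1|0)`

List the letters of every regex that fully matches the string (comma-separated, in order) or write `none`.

A → no match — must start with `01`
B → no match — must end with `111`
C → no match
D → match
E → no match

D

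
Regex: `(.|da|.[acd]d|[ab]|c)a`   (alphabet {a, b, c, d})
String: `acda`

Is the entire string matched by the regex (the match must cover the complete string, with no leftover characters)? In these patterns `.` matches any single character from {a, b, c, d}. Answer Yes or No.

Yes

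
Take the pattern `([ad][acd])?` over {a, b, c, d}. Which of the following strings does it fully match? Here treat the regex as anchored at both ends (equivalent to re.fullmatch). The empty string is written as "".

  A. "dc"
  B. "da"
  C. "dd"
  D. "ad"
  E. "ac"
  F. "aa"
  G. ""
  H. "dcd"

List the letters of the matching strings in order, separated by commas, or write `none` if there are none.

A → match
B → match
C → match
D → match
E → match
F → match
G → match
H → no match

A, B, C, D, E, F, G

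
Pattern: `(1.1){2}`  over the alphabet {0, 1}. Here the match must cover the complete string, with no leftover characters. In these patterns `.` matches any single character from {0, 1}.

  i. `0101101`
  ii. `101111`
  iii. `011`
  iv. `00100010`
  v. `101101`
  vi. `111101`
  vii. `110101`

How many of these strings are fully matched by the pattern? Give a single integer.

i → no match — must start with `1`
ii → match
iii → no match — must start with `1`
iv → no match — must start with `1`
v → match
vi → match
vii → no match
Total matched: 3

3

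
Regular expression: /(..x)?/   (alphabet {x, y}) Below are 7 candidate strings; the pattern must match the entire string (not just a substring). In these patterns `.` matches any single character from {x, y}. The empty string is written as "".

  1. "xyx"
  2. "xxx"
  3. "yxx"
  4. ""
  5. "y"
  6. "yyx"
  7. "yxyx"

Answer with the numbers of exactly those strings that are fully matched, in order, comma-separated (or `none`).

1, 2, 3, 4, 6

1 → match
2 → match
3 → match
4 → match
5 → no match
6 → match
7 → no match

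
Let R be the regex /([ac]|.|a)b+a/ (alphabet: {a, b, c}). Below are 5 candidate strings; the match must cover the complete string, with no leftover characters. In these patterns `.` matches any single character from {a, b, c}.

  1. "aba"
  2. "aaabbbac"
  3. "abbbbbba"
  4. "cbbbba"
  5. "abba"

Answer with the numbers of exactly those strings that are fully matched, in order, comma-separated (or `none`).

1, 3, 4, 5

1 → match
2 → no match — must end with "ba"
3 → match
4 → match
5 → match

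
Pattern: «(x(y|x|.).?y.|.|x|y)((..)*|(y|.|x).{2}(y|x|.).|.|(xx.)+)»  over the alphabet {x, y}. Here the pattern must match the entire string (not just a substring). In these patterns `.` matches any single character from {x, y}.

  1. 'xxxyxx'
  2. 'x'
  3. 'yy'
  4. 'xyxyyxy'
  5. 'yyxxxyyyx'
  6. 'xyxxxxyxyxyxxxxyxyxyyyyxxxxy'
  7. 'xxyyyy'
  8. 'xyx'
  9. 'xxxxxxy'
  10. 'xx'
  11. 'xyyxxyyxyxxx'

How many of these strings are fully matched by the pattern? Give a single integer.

1 → match
2 → match
3 → match
4 → match
5 → match
6 → no match
7 → match
8 → match
9 → match
10 → match
11 → match
Total matched: 10

10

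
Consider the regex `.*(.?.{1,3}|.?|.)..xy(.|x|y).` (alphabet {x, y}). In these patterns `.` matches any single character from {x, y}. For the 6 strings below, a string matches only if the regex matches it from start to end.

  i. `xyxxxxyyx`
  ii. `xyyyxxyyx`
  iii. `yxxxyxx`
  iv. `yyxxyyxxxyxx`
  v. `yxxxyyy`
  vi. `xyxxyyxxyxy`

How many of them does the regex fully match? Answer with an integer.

i. `xyxxxxyyx` → match
ii. `xyyyxxyyx` → match
iii. `yxxxyxx` → match
iv. `yyxxyyxxxyxx` → match
v. `yxxxyyy` → match
vi. `xyxxyyxxyxy` → match
Total matched: 6

6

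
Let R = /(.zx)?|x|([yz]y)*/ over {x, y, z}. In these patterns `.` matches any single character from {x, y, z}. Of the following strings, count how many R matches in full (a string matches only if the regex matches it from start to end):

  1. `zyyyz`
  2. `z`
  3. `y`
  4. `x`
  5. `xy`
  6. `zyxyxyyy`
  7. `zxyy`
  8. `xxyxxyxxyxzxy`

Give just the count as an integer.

1

1 → no match
2 → no match
3 → no match
4 → match
5 → no match
6 → no match
7 → no match
8 → no match
Total matched: 1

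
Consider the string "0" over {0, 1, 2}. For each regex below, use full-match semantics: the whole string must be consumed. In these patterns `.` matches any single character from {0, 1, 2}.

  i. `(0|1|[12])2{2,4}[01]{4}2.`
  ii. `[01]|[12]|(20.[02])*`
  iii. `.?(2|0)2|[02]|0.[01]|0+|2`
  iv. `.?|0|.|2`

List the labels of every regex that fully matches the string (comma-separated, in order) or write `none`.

ii, iii, iv

i → no match
ii → match
iii → match
iv → match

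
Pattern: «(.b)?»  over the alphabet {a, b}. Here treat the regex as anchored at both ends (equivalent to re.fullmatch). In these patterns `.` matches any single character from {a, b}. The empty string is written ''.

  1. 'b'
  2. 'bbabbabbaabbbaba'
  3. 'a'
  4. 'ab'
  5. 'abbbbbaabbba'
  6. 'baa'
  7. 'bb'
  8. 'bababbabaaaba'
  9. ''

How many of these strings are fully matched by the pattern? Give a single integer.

1 → no match
2 → no match
3 → no match
4 → match
5 → no match
6 → no match
7 → match
8 → no match
9 → match
Total matched: 3

3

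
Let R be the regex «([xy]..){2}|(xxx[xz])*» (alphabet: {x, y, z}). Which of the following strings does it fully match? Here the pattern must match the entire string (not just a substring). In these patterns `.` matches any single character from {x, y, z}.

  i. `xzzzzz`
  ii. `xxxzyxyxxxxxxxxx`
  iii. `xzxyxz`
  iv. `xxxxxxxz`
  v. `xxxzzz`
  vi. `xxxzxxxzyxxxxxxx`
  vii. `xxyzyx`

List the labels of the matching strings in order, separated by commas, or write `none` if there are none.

iii, iv

i. `xzzzzz` → no match
ii → no match
iii. `xzxyxz` → match
iv. `xxxxxxxz` → match
v. `xxxzzz` → no match
vi → no match
vii. `xxyzyx` → no match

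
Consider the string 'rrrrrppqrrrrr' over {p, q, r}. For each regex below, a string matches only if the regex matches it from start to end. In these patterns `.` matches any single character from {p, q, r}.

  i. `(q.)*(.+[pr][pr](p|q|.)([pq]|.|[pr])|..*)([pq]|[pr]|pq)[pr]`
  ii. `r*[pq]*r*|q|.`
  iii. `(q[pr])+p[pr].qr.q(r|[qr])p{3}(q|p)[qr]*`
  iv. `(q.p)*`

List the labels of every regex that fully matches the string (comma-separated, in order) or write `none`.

i, ii

i → match
ii → match
iii → no match — must start with 'q'
iv → no match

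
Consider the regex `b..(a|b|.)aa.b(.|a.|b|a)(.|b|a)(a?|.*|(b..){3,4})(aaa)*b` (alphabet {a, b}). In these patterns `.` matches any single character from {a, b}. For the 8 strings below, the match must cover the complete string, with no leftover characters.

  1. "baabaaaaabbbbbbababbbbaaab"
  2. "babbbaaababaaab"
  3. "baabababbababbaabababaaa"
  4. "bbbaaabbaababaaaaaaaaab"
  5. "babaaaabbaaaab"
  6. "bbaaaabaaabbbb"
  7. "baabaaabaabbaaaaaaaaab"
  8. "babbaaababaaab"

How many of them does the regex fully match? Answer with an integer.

4

1 → no match
2 → no match
3 → no match — must end with "b"
4 → match
5 → match
6 → no match
7 → match
8 → match
Total matched: 4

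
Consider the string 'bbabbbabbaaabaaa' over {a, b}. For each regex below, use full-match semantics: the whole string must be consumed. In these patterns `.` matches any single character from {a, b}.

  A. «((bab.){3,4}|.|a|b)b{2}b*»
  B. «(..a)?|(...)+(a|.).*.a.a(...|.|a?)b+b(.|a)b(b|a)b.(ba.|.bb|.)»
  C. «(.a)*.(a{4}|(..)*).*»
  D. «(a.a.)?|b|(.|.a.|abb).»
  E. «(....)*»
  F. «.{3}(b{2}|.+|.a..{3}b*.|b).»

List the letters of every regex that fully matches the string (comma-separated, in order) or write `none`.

A → no match
B → no match
C → match
D → no match
E → match
F → match

C, E, F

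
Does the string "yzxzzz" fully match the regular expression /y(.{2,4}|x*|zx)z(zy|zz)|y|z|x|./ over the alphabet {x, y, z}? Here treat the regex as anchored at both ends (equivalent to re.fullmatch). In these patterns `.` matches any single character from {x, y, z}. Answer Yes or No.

Yes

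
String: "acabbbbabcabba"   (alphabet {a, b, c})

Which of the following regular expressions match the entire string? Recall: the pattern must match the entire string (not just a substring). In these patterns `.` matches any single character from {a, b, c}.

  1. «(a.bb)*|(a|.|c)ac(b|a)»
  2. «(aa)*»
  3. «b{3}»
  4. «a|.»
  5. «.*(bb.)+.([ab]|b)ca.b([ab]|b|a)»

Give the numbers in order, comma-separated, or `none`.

1 → no match
2 → no match
3 → no match — must start with "b"
4 → no match
5 → match

5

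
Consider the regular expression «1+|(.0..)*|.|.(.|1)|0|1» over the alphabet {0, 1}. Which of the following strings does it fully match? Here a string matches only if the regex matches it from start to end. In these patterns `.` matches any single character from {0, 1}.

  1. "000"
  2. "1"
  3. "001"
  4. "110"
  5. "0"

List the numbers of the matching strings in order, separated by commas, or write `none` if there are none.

1. "000" → no match
2. "1" → match
3. "001" → no match
4. "110" → no match
5. "0" → match

2, 5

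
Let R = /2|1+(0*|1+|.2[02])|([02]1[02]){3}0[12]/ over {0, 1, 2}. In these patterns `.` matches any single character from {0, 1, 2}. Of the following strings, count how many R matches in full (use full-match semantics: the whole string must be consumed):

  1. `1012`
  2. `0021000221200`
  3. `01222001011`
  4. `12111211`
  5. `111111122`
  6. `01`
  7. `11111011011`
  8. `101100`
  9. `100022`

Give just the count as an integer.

1 → no match
2 → no match
3 → no match
4 → no match
5 → match
6 → no match
7 → no match
8 → no match
9 → no match
Total matched: 1

1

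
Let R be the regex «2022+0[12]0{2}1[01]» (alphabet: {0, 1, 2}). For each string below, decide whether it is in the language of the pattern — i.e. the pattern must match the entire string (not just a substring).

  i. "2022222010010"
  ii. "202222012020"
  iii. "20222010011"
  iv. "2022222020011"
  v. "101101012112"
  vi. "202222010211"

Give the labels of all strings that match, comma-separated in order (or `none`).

i → match
ii. "202222012020" → no match
iii. "20222010011" → match
iv → match
v. "101101012112" → no match — must start with "2022"
vi. "202222010211" → no match

i, iii, iv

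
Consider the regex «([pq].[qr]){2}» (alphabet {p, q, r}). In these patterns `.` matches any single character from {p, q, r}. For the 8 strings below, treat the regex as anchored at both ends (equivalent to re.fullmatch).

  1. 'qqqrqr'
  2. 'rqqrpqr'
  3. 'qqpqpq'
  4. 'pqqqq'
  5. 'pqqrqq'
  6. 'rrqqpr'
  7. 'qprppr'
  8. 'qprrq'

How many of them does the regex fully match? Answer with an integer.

1 → no match
2 → no match
3 → no match
4 → no match
5 → no match
6 → no match
7 → match
8 → no match
Total matched: 1

1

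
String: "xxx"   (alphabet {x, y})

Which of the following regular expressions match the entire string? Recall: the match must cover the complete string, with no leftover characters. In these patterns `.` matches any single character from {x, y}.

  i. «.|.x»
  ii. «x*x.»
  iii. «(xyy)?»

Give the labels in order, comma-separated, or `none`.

i → no match
ii → match
iii → no match

ii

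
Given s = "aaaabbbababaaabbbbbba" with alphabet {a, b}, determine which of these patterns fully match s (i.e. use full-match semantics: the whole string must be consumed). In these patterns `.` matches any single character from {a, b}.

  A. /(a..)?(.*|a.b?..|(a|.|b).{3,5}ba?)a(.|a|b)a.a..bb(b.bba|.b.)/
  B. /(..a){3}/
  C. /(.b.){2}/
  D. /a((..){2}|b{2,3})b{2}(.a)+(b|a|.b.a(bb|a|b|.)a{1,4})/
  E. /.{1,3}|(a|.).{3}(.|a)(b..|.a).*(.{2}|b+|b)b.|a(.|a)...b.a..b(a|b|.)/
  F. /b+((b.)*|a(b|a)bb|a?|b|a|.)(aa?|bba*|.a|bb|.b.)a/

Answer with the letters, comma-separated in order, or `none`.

A, E

A → match
B → no match
C → no match
D → no match
E → match
F → no match — must start with "b"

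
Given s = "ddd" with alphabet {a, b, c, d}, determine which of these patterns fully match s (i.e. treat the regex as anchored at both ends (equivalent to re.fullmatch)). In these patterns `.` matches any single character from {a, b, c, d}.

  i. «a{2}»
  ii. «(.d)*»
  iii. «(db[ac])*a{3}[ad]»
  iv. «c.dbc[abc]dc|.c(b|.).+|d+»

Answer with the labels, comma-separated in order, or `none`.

iv

i → no match — must start with "a"
ii → no match
iii → no match
iv → match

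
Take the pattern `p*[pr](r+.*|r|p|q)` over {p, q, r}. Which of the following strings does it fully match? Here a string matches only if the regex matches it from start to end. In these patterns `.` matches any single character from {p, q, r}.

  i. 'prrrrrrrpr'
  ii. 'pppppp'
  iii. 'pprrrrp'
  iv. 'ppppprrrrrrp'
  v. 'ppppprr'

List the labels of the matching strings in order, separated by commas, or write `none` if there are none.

i → match
ii → match
iii → match
iv → match
v → match

i, ii, iii, iv, v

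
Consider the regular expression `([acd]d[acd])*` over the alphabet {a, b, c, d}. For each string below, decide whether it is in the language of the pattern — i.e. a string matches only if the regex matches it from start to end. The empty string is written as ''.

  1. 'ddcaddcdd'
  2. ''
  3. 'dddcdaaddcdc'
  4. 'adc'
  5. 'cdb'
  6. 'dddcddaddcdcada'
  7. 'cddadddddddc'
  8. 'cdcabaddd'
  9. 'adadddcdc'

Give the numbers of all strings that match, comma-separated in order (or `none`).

1 → match
2 → match
3 → match
4 → match
5 → no match
6 → match
7 → match
8 → no match
9 → match

1, 2, 3, 4, 6, 7, 9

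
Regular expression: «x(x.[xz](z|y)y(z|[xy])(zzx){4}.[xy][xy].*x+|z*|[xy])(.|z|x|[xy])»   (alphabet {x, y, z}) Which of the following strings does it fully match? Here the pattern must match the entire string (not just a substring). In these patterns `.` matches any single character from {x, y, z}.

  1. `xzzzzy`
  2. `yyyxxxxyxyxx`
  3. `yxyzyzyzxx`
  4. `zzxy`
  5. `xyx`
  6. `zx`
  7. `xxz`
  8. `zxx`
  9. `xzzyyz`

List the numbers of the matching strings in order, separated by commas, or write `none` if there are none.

1 → match
2 → no match — must start with `x`
3 → no match — must start with `x`
4 → no match — must start with `x`
5 → match
6 → no match — must start with `x`
7 → match
8 → no match — must start with `x`
9 → no match

1, 5, 7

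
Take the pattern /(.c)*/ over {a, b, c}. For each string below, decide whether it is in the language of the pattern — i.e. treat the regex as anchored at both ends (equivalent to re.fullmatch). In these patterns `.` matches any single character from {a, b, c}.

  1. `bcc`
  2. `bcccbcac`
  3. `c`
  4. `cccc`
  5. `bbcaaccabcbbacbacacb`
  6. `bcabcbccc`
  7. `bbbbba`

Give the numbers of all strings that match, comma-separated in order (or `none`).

2, 4

1. `bcc` → no match
2. `bcccbcac` → match
3. `c` → no match
4. `cccc` → match
5 → no match
6. `bcabcbccc` → no match
7. `bbbbba` → no match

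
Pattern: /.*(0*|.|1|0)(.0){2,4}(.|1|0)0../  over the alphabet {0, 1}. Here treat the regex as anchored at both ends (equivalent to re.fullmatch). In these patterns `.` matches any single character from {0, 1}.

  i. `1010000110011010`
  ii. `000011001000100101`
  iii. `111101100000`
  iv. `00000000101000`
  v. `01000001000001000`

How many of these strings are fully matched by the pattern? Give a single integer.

2

i → no match
ii → no match
iii → no match
iv → match
v → match
Total matched: 2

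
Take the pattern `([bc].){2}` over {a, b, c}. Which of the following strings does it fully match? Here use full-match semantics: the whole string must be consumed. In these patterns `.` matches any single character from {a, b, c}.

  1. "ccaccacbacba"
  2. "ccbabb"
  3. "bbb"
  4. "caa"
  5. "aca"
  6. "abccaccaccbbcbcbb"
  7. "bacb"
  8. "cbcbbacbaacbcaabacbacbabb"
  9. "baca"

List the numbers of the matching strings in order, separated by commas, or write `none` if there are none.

7, 9

1. "ccaccacbacba" → no match
2. "ccbabb" → no match
3. "bbb" → no match
4. "caa" → no match
5. "aca" → no match
6 → no match
7. "bacb" → match
8 → no match
9. "baca" → match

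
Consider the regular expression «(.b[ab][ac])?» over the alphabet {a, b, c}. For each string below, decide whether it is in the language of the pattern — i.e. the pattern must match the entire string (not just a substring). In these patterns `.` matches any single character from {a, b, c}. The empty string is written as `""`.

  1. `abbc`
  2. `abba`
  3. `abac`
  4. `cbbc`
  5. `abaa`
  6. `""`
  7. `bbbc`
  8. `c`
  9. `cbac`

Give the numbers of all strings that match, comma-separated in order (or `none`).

1 → match
2 → match
3 → match
4 → match
5 → match
6 → match
7 → match
8 → no match
9 → match

1, 2, 3, 4, 5, 6, 7, 9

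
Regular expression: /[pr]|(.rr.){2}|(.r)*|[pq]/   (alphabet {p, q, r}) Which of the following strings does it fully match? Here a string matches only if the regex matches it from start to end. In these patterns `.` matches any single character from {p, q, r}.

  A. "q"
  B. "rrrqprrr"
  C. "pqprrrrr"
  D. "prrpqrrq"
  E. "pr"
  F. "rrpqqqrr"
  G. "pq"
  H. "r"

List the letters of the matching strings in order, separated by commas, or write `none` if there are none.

A → match
B → match
C → no match
D → match
E → match
F → no match
G → no match
H → match

A, B, D, E, H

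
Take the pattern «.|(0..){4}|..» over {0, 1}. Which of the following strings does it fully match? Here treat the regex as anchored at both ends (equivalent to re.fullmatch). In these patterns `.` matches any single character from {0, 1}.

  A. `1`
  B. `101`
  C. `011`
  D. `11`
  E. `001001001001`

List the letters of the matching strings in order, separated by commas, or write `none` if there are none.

A. `1` → match
B. `101` → no match
C. `011` → no match
D. `11` → match
E. `001001001001` → match

A, D, E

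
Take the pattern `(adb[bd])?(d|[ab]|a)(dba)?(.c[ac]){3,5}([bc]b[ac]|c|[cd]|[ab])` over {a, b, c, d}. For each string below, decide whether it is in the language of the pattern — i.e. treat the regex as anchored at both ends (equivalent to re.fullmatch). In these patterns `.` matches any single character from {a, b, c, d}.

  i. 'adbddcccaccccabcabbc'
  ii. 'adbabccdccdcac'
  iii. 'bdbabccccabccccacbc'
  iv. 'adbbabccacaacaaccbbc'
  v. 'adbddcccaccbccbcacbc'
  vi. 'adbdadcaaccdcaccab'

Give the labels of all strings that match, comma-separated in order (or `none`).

i, ii, iii, iv, v, vi

i → match
ii → match
iii → match
iv → match
v → match
vi → match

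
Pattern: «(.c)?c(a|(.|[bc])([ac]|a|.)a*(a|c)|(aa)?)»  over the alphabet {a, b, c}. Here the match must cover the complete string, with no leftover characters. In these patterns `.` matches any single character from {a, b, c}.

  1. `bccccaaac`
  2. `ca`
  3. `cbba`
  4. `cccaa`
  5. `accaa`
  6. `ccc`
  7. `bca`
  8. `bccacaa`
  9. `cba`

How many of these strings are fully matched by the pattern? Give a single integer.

7

1 → match
2 → match
3 → match
4 → match
5 → match
6 → match
7 → no match
8 → match
9 → no match
Total matched: 7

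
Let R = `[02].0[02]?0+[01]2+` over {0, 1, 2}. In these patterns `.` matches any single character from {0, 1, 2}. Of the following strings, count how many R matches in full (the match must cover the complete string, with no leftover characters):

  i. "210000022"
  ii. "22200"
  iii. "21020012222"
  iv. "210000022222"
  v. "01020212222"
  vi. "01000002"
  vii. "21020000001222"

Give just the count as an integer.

i → match
ii → no match — must end with "2"
iii → match
iv → match
v → no match
vi → match
vii → match
Total matched: 5

5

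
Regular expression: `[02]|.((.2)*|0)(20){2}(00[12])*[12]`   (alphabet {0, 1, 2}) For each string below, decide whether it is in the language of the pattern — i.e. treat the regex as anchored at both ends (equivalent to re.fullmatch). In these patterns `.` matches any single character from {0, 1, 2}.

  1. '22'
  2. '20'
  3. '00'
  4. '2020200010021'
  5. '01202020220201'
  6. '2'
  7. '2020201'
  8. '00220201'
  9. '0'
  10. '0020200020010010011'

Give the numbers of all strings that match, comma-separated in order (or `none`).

1. '22' → no match
2. '20' → no match
3. '00' → no match
4 → match
5 → match
6. '2' → match
7. '2020201' → match
8. '00220201' → match
9. '0' → match
10 → match

4, 5, 6, 7, 8, 9, 10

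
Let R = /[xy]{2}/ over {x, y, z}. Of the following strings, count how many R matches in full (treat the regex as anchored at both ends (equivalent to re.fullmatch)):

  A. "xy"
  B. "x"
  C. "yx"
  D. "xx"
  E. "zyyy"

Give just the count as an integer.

A. "xy" → match
B. "x" → no match
C. "yx" → match
D. "xx" → match
E. "zyyy" → no match
Total matched: 3

3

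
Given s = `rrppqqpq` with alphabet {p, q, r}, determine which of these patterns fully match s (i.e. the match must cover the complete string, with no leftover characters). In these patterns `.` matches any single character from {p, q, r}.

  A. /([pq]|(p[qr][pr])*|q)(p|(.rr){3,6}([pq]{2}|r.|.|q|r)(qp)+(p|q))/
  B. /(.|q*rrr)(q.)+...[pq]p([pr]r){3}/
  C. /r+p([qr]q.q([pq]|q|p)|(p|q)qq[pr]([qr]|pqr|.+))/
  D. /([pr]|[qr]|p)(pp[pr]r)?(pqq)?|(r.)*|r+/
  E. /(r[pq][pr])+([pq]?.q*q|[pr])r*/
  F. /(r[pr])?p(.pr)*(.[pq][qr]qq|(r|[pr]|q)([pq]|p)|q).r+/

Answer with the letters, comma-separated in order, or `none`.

A → no match
B → no match — must end with `r`
C → match
D → no match
E → no match
F → no match — must end with `r`

C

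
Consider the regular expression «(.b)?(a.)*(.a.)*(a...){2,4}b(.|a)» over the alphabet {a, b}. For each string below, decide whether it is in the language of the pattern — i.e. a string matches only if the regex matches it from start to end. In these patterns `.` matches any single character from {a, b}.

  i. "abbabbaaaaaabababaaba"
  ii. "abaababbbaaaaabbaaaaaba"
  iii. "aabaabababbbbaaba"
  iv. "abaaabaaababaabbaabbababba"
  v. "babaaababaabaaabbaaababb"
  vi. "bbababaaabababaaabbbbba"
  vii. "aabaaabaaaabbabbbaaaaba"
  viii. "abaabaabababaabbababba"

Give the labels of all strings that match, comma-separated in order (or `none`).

i → match
ii → match
iii → no match
iv → match
v → no match
vi → no match
vii → match
viii → match

i, ii, iv, vii, viii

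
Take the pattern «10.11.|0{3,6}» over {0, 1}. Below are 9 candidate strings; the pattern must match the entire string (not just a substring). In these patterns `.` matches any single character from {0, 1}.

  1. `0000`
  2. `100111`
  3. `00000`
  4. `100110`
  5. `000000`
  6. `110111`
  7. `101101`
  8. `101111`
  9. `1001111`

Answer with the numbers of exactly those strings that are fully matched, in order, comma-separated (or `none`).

1 → match
2 → match
3 → match
4 → match
5 → match
6 → no match
7 → no match
8 → match
9 → no match

1, 2, 3, 4, 5, 8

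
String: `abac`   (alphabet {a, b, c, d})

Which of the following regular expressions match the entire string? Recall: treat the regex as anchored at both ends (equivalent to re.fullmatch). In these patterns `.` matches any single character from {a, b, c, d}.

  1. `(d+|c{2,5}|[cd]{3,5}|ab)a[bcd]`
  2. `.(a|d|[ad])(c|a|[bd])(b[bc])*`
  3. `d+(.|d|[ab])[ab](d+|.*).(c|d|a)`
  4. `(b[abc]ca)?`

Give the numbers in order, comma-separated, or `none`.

1

1 → match
2 → no match
3 → no match — must start with `d`
4 → no match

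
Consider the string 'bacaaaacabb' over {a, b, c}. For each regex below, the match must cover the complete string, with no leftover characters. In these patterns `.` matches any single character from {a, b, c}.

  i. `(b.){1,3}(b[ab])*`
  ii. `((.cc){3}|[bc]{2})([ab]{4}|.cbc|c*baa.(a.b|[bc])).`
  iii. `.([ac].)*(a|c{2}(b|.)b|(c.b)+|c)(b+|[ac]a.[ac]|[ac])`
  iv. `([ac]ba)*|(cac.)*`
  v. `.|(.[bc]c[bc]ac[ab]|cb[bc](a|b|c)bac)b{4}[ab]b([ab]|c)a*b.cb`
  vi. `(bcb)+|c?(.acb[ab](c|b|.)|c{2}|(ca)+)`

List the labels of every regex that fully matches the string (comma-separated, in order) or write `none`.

iii

i → no match
ii → no match
iii → match
iv → no match
v → no match
vi → no match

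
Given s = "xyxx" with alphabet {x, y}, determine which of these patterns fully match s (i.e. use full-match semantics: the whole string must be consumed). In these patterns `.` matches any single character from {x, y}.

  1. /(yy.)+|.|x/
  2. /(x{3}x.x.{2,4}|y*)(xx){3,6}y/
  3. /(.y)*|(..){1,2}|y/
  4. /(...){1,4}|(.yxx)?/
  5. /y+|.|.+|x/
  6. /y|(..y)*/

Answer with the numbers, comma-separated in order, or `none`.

3, 4, 5

1 → no match
2 → no match — must end with "xxy"
3 → match
4 → match
5 → match
6 → no match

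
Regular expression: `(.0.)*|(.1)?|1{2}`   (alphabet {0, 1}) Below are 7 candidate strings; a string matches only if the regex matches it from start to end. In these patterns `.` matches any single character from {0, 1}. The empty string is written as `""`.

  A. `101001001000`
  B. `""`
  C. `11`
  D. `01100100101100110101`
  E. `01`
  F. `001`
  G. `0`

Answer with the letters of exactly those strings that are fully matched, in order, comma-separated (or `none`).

A → match
B → match
C → match
D → no match
E → match
F → match
G → no match

A, B, C, E, F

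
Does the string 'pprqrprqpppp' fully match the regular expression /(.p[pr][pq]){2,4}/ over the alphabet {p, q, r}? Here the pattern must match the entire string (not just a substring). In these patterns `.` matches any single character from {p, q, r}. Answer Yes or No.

Yes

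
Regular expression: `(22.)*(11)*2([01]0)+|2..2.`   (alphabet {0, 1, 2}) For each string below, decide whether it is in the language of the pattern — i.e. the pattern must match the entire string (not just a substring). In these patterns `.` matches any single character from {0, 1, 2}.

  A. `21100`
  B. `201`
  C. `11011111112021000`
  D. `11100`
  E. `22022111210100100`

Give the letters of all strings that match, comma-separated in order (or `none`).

A → no match
B → no match
C → no match
D → no match
E → no match

none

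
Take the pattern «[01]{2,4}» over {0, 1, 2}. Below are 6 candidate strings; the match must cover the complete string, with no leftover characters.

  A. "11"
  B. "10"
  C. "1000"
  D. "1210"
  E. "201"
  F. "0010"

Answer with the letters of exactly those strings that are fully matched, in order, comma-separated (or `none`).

A → match
B → match
C → match
D → no match
E → no match
F → match

A, B, C, F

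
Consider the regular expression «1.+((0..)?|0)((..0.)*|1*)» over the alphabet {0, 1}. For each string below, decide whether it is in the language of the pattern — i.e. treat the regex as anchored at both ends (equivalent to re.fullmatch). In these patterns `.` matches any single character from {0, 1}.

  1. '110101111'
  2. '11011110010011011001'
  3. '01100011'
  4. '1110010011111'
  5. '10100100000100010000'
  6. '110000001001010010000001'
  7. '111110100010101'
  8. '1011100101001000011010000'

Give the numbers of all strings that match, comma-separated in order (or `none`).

1 → match
2 → match
3 → no match — must start with '1'
4 → match
5 → match
6 → match
7 → match
8 → match

1, 2, 4, 5, 6, 7, 8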